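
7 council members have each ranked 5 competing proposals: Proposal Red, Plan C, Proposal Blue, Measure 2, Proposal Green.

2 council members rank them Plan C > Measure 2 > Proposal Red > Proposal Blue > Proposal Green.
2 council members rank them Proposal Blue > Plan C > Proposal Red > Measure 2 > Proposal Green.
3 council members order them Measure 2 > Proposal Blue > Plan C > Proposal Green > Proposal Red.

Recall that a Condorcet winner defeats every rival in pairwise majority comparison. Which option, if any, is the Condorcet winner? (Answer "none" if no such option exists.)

Head-to-head results (7 council members):
Proposal Red–Plan C: Plan C 7–0.
Proposal Red vs Proposal Blue: Proposal Blue wins 5–2.
Proposal Red vs Measure 2: Measure 2, 5–2.
Proposal Red–Proposal Green: Proposal Red 4–3.
Plan C vs Proposal Blue: Proposal Blue wins 5–2.
Plan C vs Measure 2: Plan C wins 4–3.
Plan C–Proposal Green: Plan C 7–0.
Proposal Blue vs Measure 2: Measure 2, 5–2.
Proposal Blue–Proposal Green: Proposal Blue 7–0.
Measure 2–Proposal Green: Measure 2 7–0.
Every option loses at least once (Proposal Red loses to Plan C; Plan C loses to Proposal Blue; Proposal Blue loses to Measure 2; Measure 2 loses to Plan C; Proposal Green loses to Proposal Red). The majority relation contains the cycle Plan C beats Measure 2 beats Proposal Blue beats Plan C, so there is no Condorcet winner.

none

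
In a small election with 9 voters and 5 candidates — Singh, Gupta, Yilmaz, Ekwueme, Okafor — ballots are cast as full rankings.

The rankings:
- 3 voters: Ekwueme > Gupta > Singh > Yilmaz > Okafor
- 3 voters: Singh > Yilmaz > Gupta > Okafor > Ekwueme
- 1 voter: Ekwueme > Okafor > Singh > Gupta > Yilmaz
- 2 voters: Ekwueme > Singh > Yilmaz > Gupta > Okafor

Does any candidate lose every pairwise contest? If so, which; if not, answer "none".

Pairwise majorities:
Singh vs Gupta: Singh preferred on 3+1+2 = 6 ballots; Singh wins 6–3.
Singh vs Yilmaz: 3+3+1+2 = 9 for Singh, 0 for Yilmaz — Singh by 9–0.
Singh vs Ekwueme: Singh is ranked higher on 3 ballots, Ekwueme on 6. Ekwueme wins 6–3.
Singh–Okafor: Singh 8–1.
Gupta vs Yilmaz: Yilmaz wins 5–4.
Gupta vs Ekwueme: Ekwueme wins 6–3.
Gupta vs Okafor: Gupta, 8–1.
Yilmaz–Ekwueme: Ekwueme 6–3.
Yilmaz vs Okafor: 3+3+2 = 8 for Yilmaz, 1 for Okafor — Yilmaz by 8–1.
Ekwueme vs Okafor: Ekwueme wins 6–3.
Okafor is beaten in every head-to-head and is the Condorcet loser.

Okafor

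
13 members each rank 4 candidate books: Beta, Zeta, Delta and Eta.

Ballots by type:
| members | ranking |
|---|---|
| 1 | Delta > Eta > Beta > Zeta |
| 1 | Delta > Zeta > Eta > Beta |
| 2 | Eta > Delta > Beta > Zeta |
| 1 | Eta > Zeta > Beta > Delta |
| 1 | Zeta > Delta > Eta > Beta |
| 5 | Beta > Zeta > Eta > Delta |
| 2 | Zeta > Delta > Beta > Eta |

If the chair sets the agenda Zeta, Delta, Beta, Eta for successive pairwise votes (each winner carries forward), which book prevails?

Beta

Round 1: Zeta vs Delta — 9–4, Zeta advances.
Round 2: Zeta vs Beta — 5–8, Beta advances.
Round 3: Beta vs Eta — 7–6, Beta advances.
The agenda winner is Beta.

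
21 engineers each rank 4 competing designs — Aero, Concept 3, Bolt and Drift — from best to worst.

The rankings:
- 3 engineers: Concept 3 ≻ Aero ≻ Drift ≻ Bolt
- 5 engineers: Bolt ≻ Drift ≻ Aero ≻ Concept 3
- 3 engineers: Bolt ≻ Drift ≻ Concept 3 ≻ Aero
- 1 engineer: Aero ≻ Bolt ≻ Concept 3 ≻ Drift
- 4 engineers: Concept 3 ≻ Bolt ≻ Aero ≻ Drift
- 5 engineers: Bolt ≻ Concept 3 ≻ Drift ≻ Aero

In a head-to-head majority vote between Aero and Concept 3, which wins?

Concept 3

Ballots ranking Aero above Concept 3: 5 + 1 = 6.
Ballots ranking Concept 3 above Aero: 21 − 6 = 15.
Concept 3 wins the head-to-head 15–6.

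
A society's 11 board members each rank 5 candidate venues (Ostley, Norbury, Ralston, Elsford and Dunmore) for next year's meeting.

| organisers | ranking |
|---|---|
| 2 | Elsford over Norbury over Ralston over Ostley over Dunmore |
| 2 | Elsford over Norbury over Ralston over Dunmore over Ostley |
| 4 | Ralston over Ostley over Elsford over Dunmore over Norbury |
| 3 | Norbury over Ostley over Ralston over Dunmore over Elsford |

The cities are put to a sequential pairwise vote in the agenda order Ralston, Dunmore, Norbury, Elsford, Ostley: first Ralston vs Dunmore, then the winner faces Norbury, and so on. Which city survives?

Round 1: Ralston vs Dunmore — 11–0, Ralston advances.
Round 2: Ralston vs Norbury — 4–7, Norbury advances.
Round 3: Norbury vs Elsford — 3–8, Elsford advances.
Round 4: Elsford vs Ostley — 4–7, Ostley advances.
Ostley survives the agenda.

Ostley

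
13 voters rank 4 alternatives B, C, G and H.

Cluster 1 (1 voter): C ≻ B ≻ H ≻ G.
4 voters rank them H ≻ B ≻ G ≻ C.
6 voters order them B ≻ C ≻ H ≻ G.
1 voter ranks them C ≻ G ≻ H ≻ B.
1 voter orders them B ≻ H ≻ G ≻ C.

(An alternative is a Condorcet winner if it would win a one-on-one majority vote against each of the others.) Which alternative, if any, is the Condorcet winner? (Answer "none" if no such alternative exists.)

B

Head-to-head results (13 voters):
B vs C: B preferred on 4+6+1 = 11 ballots; B wins 11–2.
B vs G: 1+4+6+1 = 12 for B, 1 for G — B by 12–1.
B vs H: 1+6+1 = 8 for B, 5 for H — B by 8–5.
C vs G: C is ranked higher on 1+6+1 = 8 ballots, G on 5. C wins 8–5.
C vs H: C preferred on 1+6+1 = 8 ballots; C wins 8–5.
G vs H: G is ranked higher on 1 ballot, H on 12. H wins 12–1.
Only B has no losses; B is the Condorcet winner.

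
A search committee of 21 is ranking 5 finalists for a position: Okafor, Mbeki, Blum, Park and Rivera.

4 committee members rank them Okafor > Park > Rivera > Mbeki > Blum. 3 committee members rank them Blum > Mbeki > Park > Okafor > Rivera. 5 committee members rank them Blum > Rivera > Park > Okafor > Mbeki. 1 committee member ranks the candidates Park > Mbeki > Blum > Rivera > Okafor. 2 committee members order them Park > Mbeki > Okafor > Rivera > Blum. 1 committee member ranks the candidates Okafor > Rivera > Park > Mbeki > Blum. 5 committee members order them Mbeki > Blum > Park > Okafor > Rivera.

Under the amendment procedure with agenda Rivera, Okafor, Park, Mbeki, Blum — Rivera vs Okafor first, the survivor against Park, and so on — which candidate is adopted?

Blum

Round 1: Rivera vs Okafor — 6–15, Okafor advances.
Round 2: Okafor vs Park — 5–16, Park advances.
Round 3: Park vs Mbeki — 13–8, Park advances.
Round 4: Park vs Blum — 8–13, Blum advances.
Blum survives the agenda.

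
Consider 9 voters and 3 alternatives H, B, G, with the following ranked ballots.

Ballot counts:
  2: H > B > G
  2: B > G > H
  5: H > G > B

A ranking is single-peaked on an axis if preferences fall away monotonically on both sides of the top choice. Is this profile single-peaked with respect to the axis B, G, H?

no

Axis positions: B=1, G=2, H=3.
Cluster 1: ranking walks positions 3-1-2; B is ranked above G even though G lies between B and the peak H on the axis — preferences dip and rise again. Not single-peaked.
Cluster 2 (peak B at position 1): ranking walks positions 1-2-3, expanding outward from the peak — single-peaked.
Cluster 3 (peak H at position 3): ranking walks positions 3-2-1, expanding outward from the peak — single-peaked.
Cluster 1 violates single-peakedness, so the profile is not single-peaked on this axis.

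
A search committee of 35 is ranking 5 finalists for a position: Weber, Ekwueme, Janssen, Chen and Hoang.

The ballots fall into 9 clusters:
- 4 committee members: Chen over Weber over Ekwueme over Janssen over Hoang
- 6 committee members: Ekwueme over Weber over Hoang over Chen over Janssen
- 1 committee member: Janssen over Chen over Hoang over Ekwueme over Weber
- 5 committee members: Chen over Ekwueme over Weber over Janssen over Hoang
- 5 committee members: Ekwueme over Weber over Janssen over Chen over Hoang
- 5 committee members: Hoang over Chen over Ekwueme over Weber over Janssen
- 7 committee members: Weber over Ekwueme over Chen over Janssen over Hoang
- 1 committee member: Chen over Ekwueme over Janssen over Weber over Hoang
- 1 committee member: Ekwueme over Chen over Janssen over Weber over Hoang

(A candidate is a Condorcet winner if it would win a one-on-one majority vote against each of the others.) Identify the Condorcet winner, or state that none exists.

Ekwueme

Head-to-head results (35 committee members):
Weber vs Ekwueme: 11 to 24, Ekwueme.
Weber vs Janssen: 4+6+5+5+5+7 = 32 for Weber, 3 for Janssen — Weber by 32–3.
Weber vs Chen: Weber is ranked higher on 6+5+7 = 18 ballots, Chen on 17. Weber wins 18–17.
Weber vs Hoang: Weber preferred on 29 ballots; Weber wins 29–6.
Ekwueme vs Janssen: 34 to 1, Ekwueme.
Ekwueme vs Chen: 19 to 16, Ekwueme.
Ekwueme vs Hoang: Ekwueme is ranked higher on 29 ballots, Hoang on 6. Ekwueme wins 29–6.
Janssen vs Chen: Janssen preferred on 1+5 = 6 ballots; Chen wins 29–6.
Janssen vs Hoang: 24 for Janssen, 11 for Hoang — Janssen by 24–11.
Chen vs Hoang: 24 for Chen, 11 for Hoang — Chen by 24–11.
Only Ekwueme has no losses; Ekwueme is the Condorcet winner.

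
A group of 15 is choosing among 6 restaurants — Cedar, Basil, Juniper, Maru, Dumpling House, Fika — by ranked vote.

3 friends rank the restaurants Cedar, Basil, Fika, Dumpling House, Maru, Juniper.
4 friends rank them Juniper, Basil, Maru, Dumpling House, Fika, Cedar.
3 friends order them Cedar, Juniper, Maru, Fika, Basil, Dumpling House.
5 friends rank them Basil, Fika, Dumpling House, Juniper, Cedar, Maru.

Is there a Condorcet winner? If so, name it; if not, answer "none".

Basil

Check each pair by majority over 15 ballots:
Cedar vs Basil: Cedar preferred on 3+3 = 6 ballots; Basil wins 9–6.
Cedar vs Juniper: 3+3 = 6 for Cedar, 9 for Juniper — Juniper by 9–6.
Cedar–Maru: Cedar 11–4.
Cedar vs Dumpling House: Dumpling House wins 9–6.
Cedar vs Fika: Cedar is ranked higher on 3+3 = 6 ballots, Fika on 9. Fika wins 9–6.
Basil–Juniper: Basil 8–7.
Basil vs Maru: Basil is ranked higher on 3+4+5 = 12 ballots, Maru on 3. Basil wins 12–3.
Basil vs Dumpling House: 15 to 0, Basil.
Basil–Fika: Basil 12–3.
Juniper vs Maru: Juniper, 12–3.
Juniper–Dumpling House: Dumpling House 8–7.
Juniper vs Fika: 4+3 = 7 for Juniper, 8 for Fika — Fika by 8–7.
Maru vs Dumpling House: Maru preferred on 4+3 = 7 ballots; Dumpling House wins 8–7.
Maru vs Fika: Maru preferred on 4+3 = 7 ballots; Fika wins 8–7.
Dumpling House vs Fika: Fika wins 11–4.
Basil wins every pairwise contest, so Basil is the Condorcet winner.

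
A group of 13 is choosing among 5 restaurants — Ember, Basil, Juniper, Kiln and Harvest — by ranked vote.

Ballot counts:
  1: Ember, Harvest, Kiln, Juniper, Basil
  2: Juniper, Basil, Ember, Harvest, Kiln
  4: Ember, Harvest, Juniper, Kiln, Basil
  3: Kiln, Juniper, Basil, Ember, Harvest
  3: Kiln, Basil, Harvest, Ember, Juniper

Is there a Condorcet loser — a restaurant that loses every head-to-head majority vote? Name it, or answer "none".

Head-to-head results (13 friends):
Ember–Basil: Basil 8–5.
Ember vs Juniper: Ember is ranked higher on 1+4+3 = 8 ballots, Juniper on 5. Ember wins 8–5.
Ember vs Kiln: Ember, 7–6.
Ember vs Harvest: 10 to 3, Ember.
Basil vs Juniper: Basil is ranked higher on 3 ballots, Juniper on 10. Juniper wins 10–3.
Basil vs Kiln: Basil is ranked higher on 2 ballots, Kiln on 11. Kiln wins 11–2.
Basil vs Harvest: Basil preferred on 2+3+3 = 8 ballots; Basil wins 8–5.
Juniper vs Kiln: Juniper is ranked higher on 2+4 = 6 ballots, Kiln on 7. Kiln wins 7–6.
Juniper vs Harvest: Juniper is ranked higher on 2+3 = 5 ballots, Harvest on 8. Harvest wins 8–5.
Kiln vs Harvest: 6 to 7, Harvest.
Every restaurant wins at least one matchup (Ember beats Juniper; Basil beats Ember; Juniper beats Basil; Kiln beats Basil; Harvest beats Juniper), so there is no Condorcet loser.

none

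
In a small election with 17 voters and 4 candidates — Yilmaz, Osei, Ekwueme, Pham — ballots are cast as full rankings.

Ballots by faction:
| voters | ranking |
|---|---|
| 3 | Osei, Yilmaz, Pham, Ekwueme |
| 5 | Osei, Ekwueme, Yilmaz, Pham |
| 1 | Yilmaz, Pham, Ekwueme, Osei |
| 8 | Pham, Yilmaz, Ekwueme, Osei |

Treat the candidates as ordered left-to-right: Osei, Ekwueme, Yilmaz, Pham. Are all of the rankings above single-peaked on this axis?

no

Axis positions: Osei=1, Ekwueme=2, Yilmaz=3, Pham=4.
Faction 1: ranking walks positions 1-3-4-2; Yilmaz is ranked above Ekwueme even though Ekwueme lies between Yilmaz and the peak Osei on the axis — preferences dip and rise again. Not single-peaked.
Faction 2 (peak Osei at position 1): ranking walks positions 1-2-3-4, expanding outward from the peak — single-peaked.
Faction 3 (peak Yilmaz at position 3): ranking walks positions 3-4-2-1, expanding outward from the peak — single-peaked.
Faction 4 (peak Pham at position 4): ranking walks positions 4-3-2-1, expanding outward from the peak — single-peaked.
Faction 1 violates single-peakedness, so the profile is not single-peaked on this axis.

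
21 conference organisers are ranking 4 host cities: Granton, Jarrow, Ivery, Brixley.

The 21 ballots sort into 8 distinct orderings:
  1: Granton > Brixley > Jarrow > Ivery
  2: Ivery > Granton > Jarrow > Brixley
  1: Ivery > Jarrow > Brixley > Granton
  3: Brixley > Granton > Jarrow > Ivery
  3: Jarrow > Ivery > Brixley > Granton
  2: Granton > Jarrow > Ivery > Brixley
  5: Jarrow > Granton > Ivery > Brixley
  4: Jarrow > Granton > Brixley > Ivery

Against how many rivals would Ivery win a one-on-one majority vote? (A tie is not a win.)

Ivery against each rival (21 organisers):
Ivery vs Granton: Granton, 15–6.
Ivery vs Jarrow: Ivery is ranked higher on 2+1 = 3 ballots, Jarrow on 18. Jarrow wins 18–3.
Ivery vs Brixley: Ivery preferred on 2+1+3+2+5 = 13 ballots; Ivery wins 13–8.
Ivery beats Brixley; loses to Granton, Jarrow — 1 pairwise win.

1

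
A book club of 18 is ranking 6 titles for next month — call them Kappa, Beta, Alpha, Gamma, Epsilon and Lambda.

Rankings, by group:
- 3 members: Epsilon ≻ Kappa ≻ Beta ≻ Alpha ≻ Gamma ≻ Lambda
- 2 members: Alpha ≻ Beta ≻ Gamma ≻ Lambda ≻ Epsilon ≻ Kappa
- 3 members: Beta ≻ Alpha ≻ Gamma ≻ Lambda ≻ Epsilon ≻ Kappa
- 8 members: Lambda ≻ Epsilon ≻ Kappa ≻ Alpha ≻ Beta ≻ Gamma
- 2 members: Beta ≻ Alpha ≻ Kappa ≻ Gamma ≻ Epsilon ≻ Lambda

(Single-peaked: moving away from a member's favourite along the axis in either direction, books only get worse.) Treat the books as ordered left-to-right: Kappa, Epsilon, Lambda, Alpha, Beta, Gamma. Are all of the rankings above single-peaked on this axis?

no

Axis positions: Kappa=1, Epsilon=2, Lambda=3, Alpha=4, Beta=5, Gamma=6.
Group 1: ranking walks positions 2-1-5-4-6-3; Beta is ranked above Lambda even though Lambda lies between Beta and the peak Epsilon on the axis — preferences dip and rise again. Not single-peaked.
Group 2 (peak Alpha at position 4): ranking walks positions 4-5-6-3-2-1, expanding outward from the peak — single-peaked.
Group 3 (peak Beta at position 5): ranking walks positions 5-4-6-3-2-1, expanding outward from the peak — single-peaked.
Group 4 (peak Lambda at position 3): ranking walks positions 3-2-1-4-5-6, expanding outward from the peak — single-peaked.
Group 5: ranking walks positions 5-4-1-6-2-3; Kappa is ranked above Lambda even though Lambda lies between Kappa and the peak Beta on the axis — preferences dip and rise again. Not single-peaked.
Group 1 violates single-peakedness, so the profile is not single-peaked on this axis.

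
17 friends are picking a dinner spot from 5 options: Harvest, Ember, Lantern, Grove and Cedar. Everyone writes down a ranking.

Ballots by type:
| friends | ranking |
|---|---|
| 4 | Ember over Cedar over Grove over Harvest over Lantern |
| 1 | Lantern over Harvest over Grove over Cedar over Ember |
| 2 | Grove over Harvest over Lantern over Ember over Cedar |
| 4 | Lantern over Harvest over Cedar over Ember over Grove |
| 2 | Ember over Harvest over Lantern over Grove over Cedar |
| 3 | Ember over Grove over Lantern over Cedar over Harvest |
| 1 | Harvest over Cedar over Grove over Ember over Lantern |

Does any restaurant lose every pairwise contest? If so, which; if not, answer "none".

none

Pairwise majorities:
Harvest–Ember: Ember 9–8.
Harvest vs Lantern: Harvest, 9–8.
Harvest vs Grove: Grove, 9–8.
Harvest vs Cedar: 1+2+4+2+1 = 10 for Harvest, 7 for Cedar — Harvest by 10–7.
Ember vs Lantern: Ember, 10–7.
Ember vs Grove: Ember is ranked higher on 4+4+2+3 = 13 ballots, Grove on 4. Ember wins 13–4.
Ember vs Cedar: 11 to 6, Ember.
Lantern vs Grove: Grove wins 10–7.
Lantern vs Cedar: Lantern wins 12–5.
Grove vs Cedar: Cedar wins 9–8.
Every restaurant wins at least one matchup (Harvest beats Lantern; Ember beats Harvest; Lantern beats Cedar; Grove beats Harvest; Cedar beats Grove), so there is no Condorcet loser.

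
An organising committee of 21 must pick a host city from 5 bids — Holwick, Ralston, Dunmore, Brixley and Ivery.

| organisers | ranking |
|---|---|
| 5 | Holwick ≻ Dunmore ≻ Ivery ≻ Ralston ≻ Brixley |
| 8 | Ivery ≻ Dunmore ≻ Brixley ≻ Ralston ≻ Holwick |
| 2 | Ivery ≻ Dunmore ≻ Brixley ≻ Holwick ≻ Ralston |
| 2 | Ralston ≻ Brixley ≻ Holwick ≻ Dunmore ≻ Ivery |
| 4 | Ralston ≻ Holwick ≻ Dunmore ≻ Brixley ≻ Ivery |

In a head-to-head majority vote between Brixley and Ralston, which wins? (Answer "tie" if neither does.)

Ralston

Ballots ranking Brixley above Ralston: 8 + 2 = 10.
Ballots ranking Ralston above Brixley: 21 − 10 = 11.
Ralston wins the head-to-head 11–10.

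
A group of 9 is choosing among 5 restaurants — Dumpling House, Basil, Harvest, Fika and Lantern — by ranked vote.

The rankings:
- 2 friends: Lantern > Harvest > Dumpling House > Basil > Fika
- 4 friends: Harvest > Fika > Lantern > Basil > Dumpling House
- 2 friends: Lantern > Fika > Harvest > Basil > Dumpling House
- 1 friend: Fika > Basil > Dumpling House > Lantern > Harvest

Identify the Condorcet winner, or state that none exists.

none

Check each pair by majority over 9 ballots:
Dumpling House vs Basil: 2 to 7, Basil.
Dumpling House vs Harvest: Dumpling House is ranked higher on 1 ballot, Harvest on 8. Harvest wins 8–1.
Dumpling House vs Fika: Fika wins 7–2.
Dumpling House–Lantern: Lantern 8–1.
Basil vs Harvest: Harvest wins 8–1.
Basil–Fika: Fika 7–2.
Basil vs Lantern: Lantern wins 8–1.
Harvest vs Fika: Harvest wins 6–3.
Harvest vs Lantern: Harvest is ranked higher on 4 ballots, Lantern on 5. Lantern wins 5–4.
Fika vs Lantern: 5 to 4, Fika.
Every restaurant loses at least once (Dumpling House loses to Basil; Basil loses to Harvest; Harvest loses to Lantern; Fika loses to Harvest; Lantern loses to Fika). The majority relation contains the cycle Harvest > Fika > Lantern > Harvest, so there is no Condorcet winner.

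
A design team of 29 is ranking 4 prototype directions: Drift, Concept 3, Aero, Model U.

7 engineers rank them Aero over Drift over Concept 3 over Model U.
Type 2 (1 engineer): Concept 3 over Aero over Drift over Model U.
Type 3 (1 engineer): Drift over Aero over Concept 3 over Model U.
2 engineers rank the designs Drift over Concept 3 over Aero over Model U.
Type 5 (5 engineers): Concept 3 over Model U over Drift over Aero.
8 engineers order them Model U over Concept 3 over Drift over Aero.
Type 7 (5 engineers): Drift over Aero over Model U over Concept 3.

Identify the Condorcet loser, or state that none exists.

Model U

Head-to-head results (29 engineers):
Drift vs Concept 3: Drift wins 15–14.
Drift vs Aero: Drift is ranked higher on 1+2+5+8+5 = 21 ballots, Aero on 8. Drift wins 21–8.
Drift vs Model U: Drift wins 16–13.
Concept 3 vs Aero: Concept 3, 16–13.
Concept 3 vs Model U: Concept 3, 16–13.
Aero vs Model U: Aero wins 16–13.
Only Model U has no wins; Model U is the Condorcet loser.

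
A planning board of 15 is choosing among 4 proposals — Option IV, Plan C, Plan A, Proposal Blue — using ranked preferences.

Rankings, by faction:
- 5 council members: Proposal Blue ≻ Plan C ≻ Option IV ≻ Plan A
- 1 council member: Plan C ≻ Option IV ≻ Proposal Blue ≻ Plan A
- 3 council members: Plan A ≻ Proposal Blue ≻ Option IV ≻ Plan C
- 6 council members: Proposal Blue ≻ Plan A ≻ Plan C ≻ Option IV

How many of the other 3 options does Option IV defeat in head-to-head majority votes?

0

Option IV against each rival (15 council members):
Option IV vs Plan C: 3 for Option IV, 12 for Plan C — Plan C by 12–3.
Option IV vs Plan A: Option IV preferred on 5+1 = 6 ballots; Plan A wins 9–6.
Option IV–Proposal Blue: Proposal Blue 14–1.
Option IV beats no one; loses to Plan C, Plan A, Proposal Blue — 0 pairwise wins.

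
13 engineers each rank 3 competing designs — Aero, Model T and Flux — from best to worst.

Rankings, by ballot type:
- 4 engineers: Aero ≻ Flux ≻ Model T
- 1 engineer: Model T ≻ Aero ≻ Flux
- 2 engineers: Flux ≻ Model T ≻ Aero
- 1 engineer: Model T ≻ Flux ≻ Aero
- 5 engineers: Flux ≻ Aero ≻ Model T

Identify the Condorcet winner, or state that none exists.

Flux

Head-to-head results (13 engineers):
Aero–Model T: Aero 9–4.
Aero–Flux: Flux 8–5.
Model T vs Flux: Flux, 11–2.
Only Flux has no losses; Flux is the Condorcet winner.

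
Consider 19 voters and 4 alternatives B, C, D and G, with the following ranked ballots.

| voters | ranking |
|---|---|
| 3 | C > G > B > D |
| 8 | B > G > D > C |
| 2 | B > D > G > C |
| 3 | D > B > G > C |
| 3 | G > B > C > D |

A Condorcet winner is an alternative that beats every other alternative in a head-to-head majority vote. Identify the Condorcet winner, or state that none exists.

Check each pair by majority over 19 ballots:
B vs C: 8+2+3+3 = 16 for B, 3 for C — B by 16–3.
B vs D: B is ranked higher on 3+8+2+3 = 16 ballots, D on 3. B wins 16–3.
B vs G: B preferred on 8+2+3 = 13 ballots; B wins 13–6.
C vs D: 6 to 13, D.
C vs G: C preferred on 3 ballots; G wins 16–3.
D vs G: D preferred on 2+3 = 5 ballots; G wins 14–5.
Only B has no losses; B is the Condorcet winner.

B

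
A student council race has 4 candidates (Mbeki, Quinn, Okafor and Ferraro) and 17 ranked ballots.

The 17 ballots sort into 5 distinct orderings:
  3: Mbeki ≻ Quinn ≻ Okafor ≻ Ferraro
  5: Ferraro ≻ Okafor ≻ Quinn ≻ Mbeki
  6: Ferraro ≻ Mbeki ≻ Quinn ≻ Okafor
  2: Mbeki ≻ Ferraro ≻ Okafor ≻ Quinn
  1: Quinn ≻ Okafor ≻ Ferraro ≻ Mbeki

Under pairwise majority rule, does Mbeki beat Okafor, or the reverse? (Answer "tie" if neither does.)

Ballots ranking Mbeki above Okafor: 3 + 6 + 2 = 11.
Ballots ranking Okafor above Mbeki: 17 − 11 = 6.
Mbeki wins the head-to-head 11–6.

Mbeki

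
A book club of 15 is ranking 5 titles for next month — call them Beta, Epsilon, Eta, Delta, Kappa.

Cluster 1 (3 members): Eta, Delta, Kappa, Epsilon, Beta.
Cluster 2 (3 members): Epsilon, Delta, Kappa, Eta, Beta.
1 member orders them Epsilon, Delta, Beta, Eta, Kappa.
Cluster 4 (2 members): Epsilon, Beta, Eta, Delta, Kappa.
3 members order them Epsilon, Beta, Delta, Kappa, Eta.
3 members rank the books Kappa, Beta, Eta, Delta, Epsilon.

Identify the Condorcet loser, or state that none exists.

none

Head-to-head results (15 members):
Beta vs Epsilon: Beta is ranked higher on 3 ballots, Epsilon on 12. Epsilon wins 12–3.
Beta vs Eta: Beta, 9–6.
Beta vs Delta: 2+3+3 = 8 for Beta, 7 for Delta — Beta by 8–7.
Beta vs Kappa: Kappa wins 9–6.
Epsilon vs Eta: Epsilon is ranked higher on 3+1+2+3 = 9 ballots, Eta on 6. Epsilon wins 9–6.
Epsilon vs Delta: Epsilon preferred on 3+1+2+3 = 9 ballots; Epsilon wins 9–6.
Epsilon vs Kappa: Epsilon, 9–6.
Eta vs Delta: Eta, 8–7.
Eta vs Kappa: Eta is ranked higher on 3+1+2 = 6 ballots, Kappa on 9. Kappa wins 9–6.
Delta vs Kappa: Delta preferred on 3+3+1+2+3 = 12 ballots; Delta wins 12–3.
Each book has at least one pairwise win (Beta beats Eta; Epsilon beats Beta; Eta beats Delta; Delta beats Kappa; Kappa beats Beta) — no Condorcet loser.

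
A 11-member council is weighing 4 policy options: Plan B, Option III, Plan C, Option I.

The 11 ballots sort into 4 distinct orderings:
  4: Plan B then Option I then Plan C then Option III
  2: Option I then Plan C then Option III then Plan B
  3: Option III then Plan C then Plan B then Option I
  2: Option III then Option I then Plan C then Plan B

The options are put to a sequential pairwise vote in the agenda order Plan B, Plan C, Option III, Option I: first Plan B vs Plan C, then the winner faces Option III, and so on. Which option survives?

Option I

Round 1: Plan B vs Plan C — 4–7, Plan C advances.
Round 2: Plan C vs Option III — 6–5, Plan C advances.
Round 3: Plan C vs Option I — 3–8, Option I advances.
Option I survives the agenda.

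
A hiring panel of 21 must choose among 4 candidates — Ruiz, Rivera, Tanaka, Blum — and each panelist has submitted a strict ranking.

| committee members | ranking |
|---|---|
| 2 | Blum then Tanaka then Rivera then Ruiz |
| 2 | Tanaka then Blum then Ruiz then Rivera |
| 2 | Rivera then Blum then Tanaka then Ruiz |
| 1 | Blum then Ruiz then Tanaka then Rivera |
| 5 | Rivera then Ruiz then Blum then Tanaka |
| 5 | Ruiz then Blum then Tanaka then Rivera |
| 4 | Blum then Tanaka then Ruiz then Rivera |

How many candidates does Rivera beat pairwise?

Rivera against each rival (21 committee members):
Rivera vs Ruiz: 9 to 12, Ruiz.
Rivera vs Tanaka: 7 to 14, Tanaka.
Rivera vs Blum: Rivera is ranked higher on 2+5 = 7 ballots, Blum on 14. Blum wins 14–7.
Rivera beats no one; loses to Ruiz, Tanaka, Blum — 0 pairwise wins.

0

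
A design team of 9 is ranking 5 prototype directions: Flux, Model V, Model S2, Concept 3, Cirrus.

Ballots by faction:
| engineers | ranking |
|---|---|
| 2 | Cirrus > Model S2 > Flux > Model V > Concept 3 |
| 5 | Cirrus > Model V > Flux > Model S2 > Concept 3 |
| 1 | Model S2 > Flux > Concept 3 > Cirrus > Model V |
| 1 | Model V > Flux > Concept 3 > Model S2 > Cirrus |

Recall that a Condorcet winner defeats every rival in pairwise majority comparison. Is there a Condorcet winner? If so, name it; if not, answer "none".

Cirrus

Head-to-head results (9 engineers):
Flux–Model V: Model V 6–3.
Flux vs Model S2: Flux wins 6–3.
Flux vs Concept 3: Flux wins 9–0.
Flux vs Cirrus: Cirrus, 7–2.
Model V vs Model S2: Model V, 6–3.
Model V–Concept 3: Model V 8–1.
Model V–Cirrus: Cirrus 8–1.
Model S2 vs Concept 3: Model S2, 8–1.
Model S2 vs Cirrus: Cirrus wins 7–2.
Concept 3 vs Cirrus: Cirrus, 7–2.
Cirrus beats each of Flux, Model V, Model S2, Concept 3 — Cirrus is the Condorcet winner.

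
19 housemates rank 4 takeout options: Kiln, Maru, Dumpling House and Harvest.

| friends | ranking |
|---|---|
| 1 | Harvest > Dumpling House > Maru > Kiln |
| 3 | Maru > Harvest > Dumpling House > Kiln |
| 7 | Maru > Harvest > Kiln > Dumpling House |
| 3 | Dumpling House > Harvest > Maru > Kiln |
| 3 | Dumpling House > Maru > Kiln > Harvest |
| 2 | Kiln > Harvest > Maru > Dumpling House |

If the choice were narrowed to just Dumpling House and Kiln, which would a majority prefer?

Dumpling House

Ballots ranking Dumpling House above Kiln: 1 + 3 + 3 + 3 = 10.
Ballots ranking Kiln above Dumpling House: 19 − 10 = 9.
Dumpling House wins the head-to-head 10–9.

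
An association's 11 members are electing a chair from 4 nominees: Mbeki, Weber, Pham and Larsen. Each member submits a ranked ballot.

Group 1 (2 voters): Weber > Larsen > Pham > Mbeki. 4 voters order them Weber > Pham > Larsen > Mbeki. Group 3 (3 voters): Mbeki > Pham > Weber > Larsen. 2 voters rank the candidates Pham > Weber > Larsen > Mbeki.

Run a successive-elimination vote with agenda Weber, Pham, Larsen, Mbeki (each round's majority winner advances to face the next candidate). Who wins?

Weber

Round 1: Weber vs Pham — 6–5, Weber advances.
Round 2: Weber vs Larsen — 11–0, Weber advances.
Round 3: Weber vs Mbeki — 8–3, Weber advances.
Weber survives the agenda.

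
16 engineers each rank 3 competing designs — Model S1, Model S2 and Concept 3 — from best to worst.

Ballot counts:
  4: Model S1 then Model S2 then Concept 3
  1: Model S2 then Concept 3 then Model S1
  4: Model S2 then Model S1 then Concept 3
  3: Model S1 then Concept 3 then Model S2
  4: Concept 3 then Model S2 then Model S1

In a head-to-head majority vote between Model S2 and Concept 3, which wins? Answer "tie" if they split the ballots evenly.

Ballots ranking Model S2 above Concept 3: 4 + 1 + 4 = 9.
Ballots ranking Concept 3 above Model S2: 16 − 9 = 7.
Model S2 wins the head-to-head 9–7.

Model S2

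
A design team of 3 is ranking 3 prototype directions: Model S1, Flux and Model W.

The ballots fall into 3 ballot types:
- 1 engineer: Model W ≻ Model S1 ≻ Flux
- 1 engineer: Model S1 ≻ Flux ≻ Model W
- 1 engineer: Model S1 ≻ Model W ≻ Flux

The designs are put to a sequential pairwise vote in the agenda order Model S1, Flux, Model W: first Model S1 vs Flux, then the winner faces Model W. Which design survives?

Round 1: Model S1 vs Flux — 3–0, Model S1 advances.
Round 2: Model S1 vs Model W — 2–1, Model S1 advances.
Model S1 survives the agenda.

Model S1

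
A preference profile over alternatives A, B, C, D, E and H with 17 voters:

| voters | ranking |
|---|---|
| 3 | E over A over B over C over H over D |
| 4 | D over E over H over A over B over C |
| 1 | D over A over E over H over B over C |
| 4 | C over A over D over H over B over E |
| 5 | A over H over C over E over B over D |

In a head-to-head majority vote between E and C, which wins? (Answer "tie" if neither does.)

Ballots ranking E above C: 3 + 4 + 1 = 8.
Ballots ranking C above E: 17 − 8 = 9.
C wins the head-to-head 9–8.

C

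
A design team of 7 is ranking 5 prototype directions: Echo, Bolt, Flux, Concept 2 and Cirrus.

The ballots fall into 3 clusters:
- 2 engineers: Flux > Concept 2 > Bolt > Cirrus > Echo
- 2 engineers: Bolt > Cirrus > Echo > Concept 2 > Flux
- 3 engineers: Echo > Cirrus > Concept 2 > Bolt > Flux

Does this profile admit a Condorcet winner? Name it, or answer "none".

Check each pair by majority over 7 ballots:
Echo vs Bolt: 3 for Echo, 4 for Bolt — Bolt by 4–3.
Echo vs Flux: Echo is ranked higher on 2+3 = 5 ballots, Flux on 2. Echo wins 5–2.
Echo vs Concept 2: Echo is ranked higher on 2+3 = 5 ballots, Concept 2 on 2. Echo wins 5–2.
Echo vs Cirrus: 3 for Echo, 4 for Cirrus — Cirrus by 4–3.
Bolt vs Flux: Bolt preferred on 2+3 = 5 ballots; Bolt wins 5–2.
Bolt vs Concept 2: 2 for Bolt, 5 for Concept 2 — Concept 2 by 5–2.
Bolt vs Cirrus: 4 to 3, Bolt.
Flux vs Concept 2: Flux is ranked higher on 2 ballots, Concept 2 on 5. Concept 2 wins 5–2.
Flux vs Cirrus: Flux is ranked higher on 2 ballots, Cirrus on 5. Cirrus wins 5–2.
Concept 2 vs Cirrus: Concept 2 preferred on 2 ballots; Cirrus wins 5–2.
No design is unbeaten: Echo loses to Bolt; Bolt loses to Concept 2; Flux loses to Echo; Concept 2 loses to Echo; Cirrus loses to Bolt. In particular Echo > Concept 2 > Bolt > Echo is a majority cycle — no Condorcet winner exists.

none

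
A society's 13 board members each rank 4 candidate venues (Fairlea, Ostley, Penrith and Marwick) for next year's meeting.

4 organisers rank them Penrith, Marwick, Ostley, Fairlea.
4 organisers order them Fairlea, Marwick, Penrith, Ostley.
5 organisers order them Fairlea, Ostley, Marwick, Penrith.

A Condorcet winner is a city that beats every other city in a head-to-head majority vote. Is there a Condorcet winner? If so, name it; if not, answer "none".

Fairlea

Head-to-head results (13 organisers):
Fairlea vs Ostley: Fairlea, 9–4.
Fairlea vs Penrith: Fairlea, 9–4.
Fairlea vs Marwick: Fairlea wins 9–4.
Ostley–Penrith: Penrith 8–5.
Ostley vs Marwick: Marwick, 8–5.
Penrith vs Marwick: Marwick wins 9–4.
Only Fairlea has no losses; Fairlea is the Condorcet winner.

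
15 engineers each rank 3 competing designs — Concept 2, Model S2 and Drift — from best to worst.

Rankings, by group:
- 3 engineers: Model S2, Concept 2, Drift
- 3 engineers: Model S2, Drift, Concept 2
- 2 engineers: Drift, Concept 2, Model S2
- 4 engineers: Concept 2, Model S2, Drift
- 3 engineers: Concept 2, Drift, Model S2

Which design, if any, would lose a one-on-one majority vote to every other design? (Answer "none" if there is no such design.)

Drift

Head-to-head results (15 engineers):
Concept 2 vs Model S2: Concept 2 wins 9–6.
Concept 2–Drift: Concept 2 10–5.
Model S2 vs Drift: 10 to 5, Model S2.
Drift loses to every other design — it is the Condorcet loser.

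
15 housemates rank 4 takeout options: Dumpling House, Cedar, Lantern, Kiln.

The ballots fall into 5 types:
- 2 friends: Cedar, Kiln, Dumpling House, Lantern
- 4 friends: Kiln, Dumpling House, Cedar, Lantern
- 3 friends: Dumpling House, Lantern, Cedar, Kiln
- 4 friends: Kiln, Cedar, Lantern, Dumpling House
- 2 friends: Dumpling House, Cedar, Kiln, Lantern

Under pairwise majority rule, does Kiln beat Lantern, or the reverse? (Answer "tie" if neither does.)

Kiln

Ballots ranking Kiln above Lantern: 2 + 4 + 4 + 2 = 12.
Ballots ranking Lantern above Kiln: 15 − 12 = 3.
Kiln wins the head-to-head 12–3.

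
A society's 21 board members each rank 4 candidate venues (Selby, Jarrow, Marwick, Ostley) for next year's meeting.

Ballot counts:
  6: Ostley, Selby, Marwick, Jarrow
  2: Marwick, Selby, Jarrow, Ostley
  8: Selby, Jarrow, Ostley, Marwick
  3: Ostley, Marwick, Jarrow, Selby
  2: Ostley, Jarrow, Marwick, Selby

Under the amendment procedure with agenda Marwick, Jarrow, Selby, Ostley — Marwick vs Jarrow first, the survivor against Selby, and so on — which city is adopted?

Ostley

Round 1: Marwick vs Jarrow — 11–10, Marwick advances.
Round 2: Marwick vs Selby — 7–14, Selby advances.
Round 3: Selby vs Ostley — 10–11, Ostley advances.
The agenda winner is Ostley.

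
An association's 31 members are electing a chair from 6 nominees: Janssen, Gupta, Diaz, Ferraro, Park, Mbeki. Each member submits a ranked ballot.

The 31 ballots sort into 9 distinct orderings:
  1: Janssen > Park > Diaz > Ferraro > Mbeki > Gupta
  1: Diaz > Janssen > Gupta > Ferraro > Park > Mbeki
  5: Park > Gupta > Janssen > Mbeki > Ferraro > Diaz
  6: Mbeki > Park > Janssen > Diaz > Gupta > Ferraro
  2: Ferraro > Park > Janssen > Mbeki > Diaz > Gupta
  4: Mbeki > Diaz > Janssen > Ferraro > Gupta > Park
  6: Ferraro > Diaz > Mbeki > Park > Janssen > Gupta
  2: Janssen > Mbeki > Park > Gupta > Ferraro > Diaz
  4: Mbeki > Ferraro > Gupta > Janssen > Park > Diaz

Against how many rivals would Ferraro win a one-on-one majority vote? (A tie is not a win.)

3

Ferraro against each rival (31 voters):
Ferraro vs Janssen: 2+6+4 = 12 for Ferraro, 19 for Janssen — Janssen by 19–12.
Ferraro vs Gupta: Ferraro wins 17–14.
Ferraro vs Diaz: Ferraro preferred on 5+2+6+2+4 = 19 ballots; Ferraro wins 19–12.
Ferraro vs Park: Ferraro, 17–14.
Ferraro–Mbeki: Mbeki 21–10.
Ferraro beats Gupta, Diaz, Park; loses to Janssen, Mbeki — 3 pairwise wins.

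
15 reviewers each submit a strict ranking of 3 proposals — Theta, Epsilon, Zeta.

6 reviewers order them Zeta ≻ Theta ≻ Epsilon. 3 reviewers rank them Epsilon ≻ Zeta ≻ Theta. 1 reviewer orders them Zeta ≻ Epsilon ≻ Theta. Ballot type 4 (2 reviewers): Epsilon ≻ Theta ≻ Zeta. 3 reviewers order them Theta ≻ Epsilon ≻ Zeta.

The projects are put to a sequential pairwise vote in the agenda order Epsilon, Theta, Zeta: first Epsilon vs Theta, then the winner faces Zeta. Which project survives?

Round 1: Epsilon vs Theta — 6–9, Theta advances.
Round 2: Theta vs Zeta — 5–10, Zeta advances.
The agenda winner is Zeta.

Zeta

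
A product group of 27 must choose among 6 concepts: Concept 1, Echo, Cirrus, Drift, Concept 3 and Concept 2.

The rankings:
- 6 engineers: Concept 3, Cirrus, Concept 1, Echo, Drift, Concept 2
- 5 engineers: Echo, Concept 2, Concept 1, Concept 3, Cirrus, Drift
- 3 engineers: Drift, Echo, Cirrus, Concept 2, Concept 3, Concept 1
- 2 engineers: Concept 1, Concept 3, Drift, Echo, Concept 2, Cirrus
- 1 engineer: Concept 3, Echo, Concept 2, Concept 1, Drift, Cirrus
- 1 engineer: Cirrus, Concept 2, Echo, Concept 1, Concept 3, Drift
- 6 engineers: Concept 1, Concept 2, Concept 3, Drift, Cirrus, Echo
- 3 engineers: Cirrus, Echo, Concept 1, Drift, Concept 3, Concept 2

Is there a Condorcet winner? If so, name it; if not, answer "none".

Pairwise majorities:
Concept 1 vs Echo: 14 to 13, Concept 1.
Concept 1 vs Cirrus: 14 to 13, Concept 1.
Concept 1 vs Drift: Concept 1 preferred on 24 ballots; Concept 1 wins 24–3.
Concept 1 vs Concept 3: 5+2+1+6+3 = 17 for Concept 1, 10 for Concept 3 — Concept 1 by 17–10.
Concept 1 vs Concept 2: 6+2+6+3 = 17 for Concept 1, 10 for Concept 2 — Concept 1 by 17–10.
Echo vs Cirrus: Echo is ranked higher on 5+3+2+1 = 11 ballots, Cirrus on 16. Cirrus wins 16–11.
Echo vs Drift: Echo is ranked higher on 6+5+1+1+3 = 16 ballots, Drift on 11. Echo wins 16–11.
Echo vs Concept 3: 12 to 15, Concept 3.
Echo vs Concept 2: 6+5+3+2+1+3 = 20 for Echo, 7 for Concept 2 — Echo by 20–7.
Cirrus vs Drift: Cirrus is ranked higher on 6+5+1+3 = 15 ballots, Drift on 12. Cirrus wins 15–12.
Cirrus vs Concept 3: Cirrus preferred on 3+1+3 = 7 ballots; Concept 3 wins 20–7.
Cirrus vs Concept 2: Cirrus preferred on 6+3+1+3 = 13 ballots; Concept 2 wins 14–13.
Drift vs Concept 3: 6 to 21, Concept 3.
Drift vs Concept 2: 6+3+2+3 = 14 for Drift, 13 for Concept 2 — Drift by 14–13.
Concept 3 vs Concept 2: Concept 3 preferred on 6+2+1+3 = 12 ballots; Concept 2 wins 15–12.
Concept 1 defeats every rival head-to-head and is the Condorcet winner.

Concept 1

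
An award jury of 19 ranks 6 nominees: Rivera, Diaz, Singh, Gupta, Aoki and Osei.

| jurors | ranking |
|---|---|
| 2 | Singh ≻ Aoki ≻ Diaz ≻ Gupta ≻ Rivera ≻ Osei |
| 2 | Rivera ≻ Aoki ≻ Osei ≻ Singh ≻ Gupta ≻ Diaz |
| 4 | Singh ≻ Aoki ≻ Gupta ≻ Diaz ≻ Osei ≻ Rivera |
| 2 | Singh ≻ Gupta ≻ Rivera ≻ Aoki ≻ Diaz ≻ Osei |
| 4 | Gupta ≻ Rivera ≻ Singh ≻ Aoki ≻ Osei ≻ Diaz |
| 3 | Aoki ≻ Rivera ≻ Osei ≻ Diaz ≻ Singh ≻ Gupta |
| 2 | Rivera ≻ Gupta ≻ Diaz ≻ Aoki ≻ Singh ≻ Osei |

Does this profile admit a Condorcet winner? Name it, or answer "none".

Pairwise majorities:
Rivera vs Diaz: Rivera wins 13–6.
Rivera vs Singh: Rivera, 11–8.
Rivera vs Gupta: Gupta wins 12–7.
Rivera vs Aoki: Rivera wins 10–9.
Rivera–Osei: Rivera 15–4.
Diaz vs Singh: Singh wins 14–5.
Diaz vs Gupta: Gupta wins 14–5.
Diaz vs Aoki: Aoki, 17–2.
Diaz vs Osei: Diaz, 10–9.
Singh vs Gupta: Singh wins 13–6.
Singh vs Aoki: Singh, 12–7.
Singh–Osei: Singh 14–5.
Gupta vs Aoki: Aoki, 11–8.
Gupta vs Osei: Gupta wins 14–5.
Aoki–Osei: Aoki 19–0.
Each nominee drops at least one matchup (Rivera loses to Gupta; Diaz loses to Rivera; Singh loses to Rivera; Gupta loses to Singh; Aoki loses to Rivera; Osei loses to Rivera); the cycle Rivera > Singh > Gupta > Rivera rules out a Condorcet winner.

none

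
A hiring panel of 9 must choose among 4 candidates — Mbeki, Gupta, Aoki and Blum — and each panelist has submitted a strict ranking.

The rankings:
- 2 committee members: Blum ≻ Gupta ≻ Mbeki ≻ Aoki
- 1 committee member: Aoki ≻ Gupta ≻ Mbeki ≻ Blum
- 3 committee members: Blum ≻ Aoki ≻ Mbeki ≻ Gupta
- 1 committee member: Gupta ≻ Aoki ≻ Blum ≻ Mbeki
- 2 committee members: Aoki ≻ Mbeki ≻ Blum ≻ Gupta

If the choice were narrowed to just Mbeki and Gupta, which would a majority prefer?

Ballots ranking Mbeki above Gupta: 3 + 2 = 5.
Ballots ranking Gupta above Mbeki: 9 − 5 = 4.
Mbeki wins the head-to-head 5–4.

Mbeki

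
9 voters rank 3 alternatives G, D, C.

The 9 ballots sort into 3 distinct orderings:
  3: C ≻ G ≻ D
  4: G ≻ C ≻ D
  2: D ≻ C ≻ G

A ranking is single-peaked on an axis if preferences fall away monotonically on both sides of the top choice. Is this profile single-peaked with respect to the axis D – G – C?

no

Axis positions: D=1, G=2, C=3.
Type 1 (peak C at position 3): ranking walks positions 3-2-1, expanding outward from the peak — single-peaked.
Type 2 (peak G at position 2): ranking walks positions 2-3-1, expanding outward from the peak — single-peaked.
Type 3: ranking walks positions 1-3-2; C is ranked above G even though G lies between C and the peak D on the axis — preferences dip and rise again. Not single-peaked.
Type 3 violates single-peakedness, so the profile is not single-peaked on this axis.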